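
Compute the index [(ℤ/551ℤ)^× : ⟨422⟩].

8

ord(422) | φ(551) = φ(19·29) = (19−1)·(29−1) = 18·28 = 504 = 2^3 · 3^2 · 7.
Divisors of 504: 1, 2, 3, 4, 6, 7, 8, 9, 12, 14, 18, 21, 24, 28, 36, 42, 56, 63, 72, 84, 126, 168, 252, 504.
Test each divisor d:
422^1 ≡ 422
422^2 ≡ 111
422^3 ≡ 7
422^4 ≡ 199
422^6 ≡ 49
422^7 ≡ 291
422^8 ≡ 480
422^9 ≡ 343
422^12 ≡ 197
422^14 ≡ 378
422^18 ≡ 286
422^21 ≡ 349
422^24 ≡ 239
422^28 ≡ 175
422^36 ≡ 248
422^42 ≡ 30
422^56 ≡ 320
422^63 ≡ 1
So ord_551(422) = 63, hence |⟨422⟩| = 63.
The index is φ(551) / ord(422) = 504 / 63 = 8.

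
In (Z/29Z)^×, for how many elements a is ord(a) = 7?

φ(29) = 29 − 1 = 28 = 2^2 · 7.
(Z/29Z)^× is cyclic (|G| = 28); a cyclic group of order m has exactly φ(d) elements of each order d | m, and none otherwise.
7 | 28, and φ(7) = 7 − 1 = 6.

6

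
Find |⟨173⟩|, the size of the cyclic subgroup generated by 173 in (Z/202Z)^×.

100

Since 173 ∈ (Z/202Z)^×, its order divides φ(202) = φ(2)·φ(101) = 1·100 = 100 = 2^2 · 5^2.
Divisors of 100: 1, 2, 4, 5, 10, 20, 25, 50, 100.
Check 173^d mod 202 for each divisor in increasing order:
173^1 ≡ 173 (mod 202)
173^2 ≡ 33 (mod 202)
173^4 ≡ 79 (mod 202)
173^5 ≡ 133 (mod 202)
173^10 ≡ 115 (mod 202)
173^20 ≡ 95 (mod 202)
173^25 ≡ 111 (mod 202)
173^50 ≡ 201 (mod 202)
173^100 ≡ 1 (mod 202) ✓
Therefore the multiplicative order of 173 modulo 202 is 100.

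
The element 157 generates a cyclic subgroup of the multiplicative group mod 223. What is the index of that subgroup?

3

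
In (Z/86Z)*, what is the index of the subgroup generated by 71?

1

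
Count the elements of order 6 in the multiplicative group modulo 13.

2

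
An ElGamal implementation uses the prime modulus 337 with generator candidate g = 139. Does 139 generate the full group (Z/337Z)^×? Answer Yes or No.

φ(337) = 337 − 1 = 336 = 2^4 · 3 · 7.
139 is a primitive root mod 337 iff 139^(φ(337)/q) ≢ 1 for every prime q | φ(337), i.e. q ∈ {2, 3, 7}.
139^168 ≡ 336 (mod 337)  [q = 2: ≢ 1 ✓]
139^112 ≡ 208 (mod 337)  [q = 3: ≢ 1 ✓]
139^48 ≡ 79 (mod 337)  [q = 7: ≢ 1 ✓]
All checks pass, so 139 has order 336 and is a primitive root modulo 337.

Yes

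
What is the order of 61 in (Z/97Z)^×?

3

By Lagrange's theorem, ord_97(61) divides φ(97) = 97 − 1 = 96 = 2^5 · 3.
Divisors of 96: 1, 2, 3, 4, 6, 8, 12, 16, 24, 32, 48, 96.
Compute 61^d (mod 97) for the divisors d until we hit 1:
61^1 ≡ 61
61^2 ≡ 35
61^3 ≡ 1
So ord_97(61) = 3.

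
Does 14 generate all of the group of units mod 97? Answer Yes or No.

φ(97) = 97 − 1 = 96 = 2^5 · 3.
It suffices to check that the order of 14 is not a proper divisor of 96: compute 14^(96/q) for q ∈ {2, 3}.
14^48 ≡ 96 (mod 97)  [q = 2: ≢ 1 ✓]
14^32 ≡ 61 (mod 97)  [q = 3: ≢ 1 ✓]
All checks pass, so 14 has order 96 and is a primitive root modulo 97.

Yes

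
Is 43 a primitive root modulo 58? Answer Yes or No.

Yes

φ(58) = φ(2)·φ(29) = 1·28 = 28 = 2^2 · 7.
An element g generates (Z/58Z)^× iff g^(28/q) ≢ 1 (mod 58) for each prime q ∈ {2, 7}.
43^14 ≡ 57 (mod 58)  [q = 2: ≢ 1 ✓]
43^4 ≡ 49 (mod 58)  [q = 7: ≢ 1 ✓]
All checks pass, so 43 has order 28 and is a primitive root modulo 58.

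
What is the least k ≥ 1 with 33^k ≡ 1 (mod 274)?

The order of 33 must divide φ(274) = φ(2)·φ(137) = 1·136 = 136 = 2^3 · 17.
Divisors of 136: 1, 2, 4, 8, 17, 34, 68, 136.
Compute 33^d (mod 274) for the divisors d until we hit 1:
33^1 ≡ 33 (mod 274)
33^2 ≡ 267 (mod 274)
33^4 ≡ 49 (mod 274)
33^8 ≡ 209 (mod 274)
33^17 ≡ 233 (mod 274)
33^34 ≡ 37 (mod 274)
33^68 ≡ 273 (mod 274)
33^136 ≡ 1 (mod 274) ✓
Hence ord(33) = 136.

136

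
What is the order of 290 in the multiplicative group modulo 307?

6

By Lagrange's theorem, ord_307(290) divides φ(307) = 307 − 1 = 306 = 2 · 3^2 · 17.
Divisors of 306: 1, 2, 3, 6, 9, 17, 18, 34, 51, 102, 153, 306.
Compute 290^d (mod 307) for the divisors d until we hit 1:
290^1 ≡ 290 (mod 307)
290^2 ≡ 289 (mod 307)
290^3 ≡ 306 (mod 307)
290^6 ≡ 1 (mod 307) ✓
The smallest such exponent is 6, so the order of 290 is 6.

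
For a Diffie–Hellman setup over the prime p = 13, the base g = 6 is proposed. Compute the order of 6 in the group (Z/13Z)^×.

12

ord(6) | φ(13) = 13 − 1 = 12 = 2^2 · 3.
Divisors of 12: 1, 2, 3, 4, 6, 12.
Test each divisor d:
6^1 ≡ 6 (mod 13)
6^2 ≡ 10 (mod 13)
6^3 ≡ 8 (mod 13)
6^4 ≡ 9 (mod 13)
6^6 ≡ 12 (mod 13)
6^12 ≡ 1 (mod 13) ✓
Therefore the multiplicative order of 6 modulo 13 is 12.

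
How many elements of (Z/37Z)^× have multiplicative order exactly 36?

φ(37) = 37 − 1 = 36 = 2^2 · 3^2.
In a cyclic group of order 36, there are φ(d) elements of order d for each divisor d of 36, and zero for non-divisors.
36 = 2^2 · 3^2 divides 36, and φ(36) = 12.

12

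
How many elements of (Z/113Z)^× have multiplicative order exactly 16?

8

φ(113) = 113 − 1 = 112 = 2^4 · 7.
In a cyclic group of order 112, there are φ(d) elements of order d for each divisor d of 112, and zero for non-divisors.
16 = 2^4 divides 112, and φ(16) = 8.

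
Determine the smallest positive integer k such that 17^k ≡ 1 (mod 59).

By Lagrange's theorem, ord_59(17) divides φ(59) = 59 − 1 = 58 = 2 · 29.
Divisors of 58: 1, 2, 29, 58.
Check 17^d mod 59 for each divisor in increasing order:
17^1 ≡ 17 (mod 59)
17^2 ≡ 53 (mod 59)
17^29 ≡ 1 (mod 59) ✓
So ord_59(17) = 29.

29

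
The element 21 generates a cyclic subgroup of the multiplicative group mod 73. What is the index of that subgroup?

By Lagrange's theorem, ord_73(21) divides φ(73) = 73 − 1 = 72 = 2^3 · 3^2.
Divisors of 72: 1, 2, 3, 4, 6, 8, 9, 12, 18, 24, 36, 72.
Evaluate successive powers at the divisors of 72:
21^1 ≡ 21
21^2 ≡ 3
21^3 ≡ 63
21^4 ≡ 9
21^6 ≡ 27
21^8 ≡ 8
21^9 ≡ 22
21^12 ≡ 72
21^18 ≡ 46
21^24 ≡ 1
The order of 21 is 24, so the subgroup it generates has 24 elements.
Index = |(Z/73Z)^×| / |⟨21⟩| = 72 / 24 = 3.

3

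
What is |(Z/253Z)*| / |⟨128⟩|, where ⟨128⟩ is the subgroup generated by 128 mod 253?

2

By Lagrange's theorem, ord_253(128) divides φ(253) = φ(11·23) = (11−1)·(23−1) = 10·22 = 220 = 2^2 · 5 · 11.
Divisors of 220: 1, 2, 4, 5, 10, 11, 20, 22, 44, 55, 110, 220.
Check 128^d mod 253 for each divisor in increasing order:
128^1 ≡ 128
128^2 ≡ 192
128^4 ≡ 179
128^5 ≡ 142
128^10 ≡ 177
128^11 ≡ 139
128^20 ≡ 210
128^22 ≡ 93
128^44 ≡ 47
128^55 ≡ 208
128^110 ≡ 1
The order of 128 is 110, so the subgroup it generates has 110 elements.
[(Z/253Z)^× : ⟨128⟩] = 220/110 = 2.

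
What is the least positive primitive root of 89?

φ(89) = 89 − 1 = 88 = 2^3 · 11.
g is a primitive root iff g^(88/q) ≢ 1 (mod 89) for each prime q ∈ {2, 11}.
g = 2: 2^44 ≡ 1 — hits 1, so not a primitive root.
g = 3: 3^44 ≡ 88; 3^8 ≡ 64 — none is 1, so 3 is a primitive root.
So 3 is the smallest generator of (Z/89Z)^×.

3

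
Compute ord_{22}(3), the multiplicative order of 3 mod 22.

5

By Lagrange's theorem, ord_22(3) divides φ(22) = φ(2)·φ(11) = 1·10 = 10 = 2 · 5.
Divisors of 10: 1, 2, 5, 10.
Check 3^d mod 22 for each divisor in increasing order:
3^1 ≡ 3 (mod 22)
3^2 ≡ 9 (mod 22)
3^5 ≡ 1 (mod 22) ✓
Hence ord(3) = 5.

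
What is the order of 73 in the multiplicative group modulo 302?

50

The order of 73 must divide φ(302) = φ(2)·φ(151) = 1·150 = 150 = 2 · 3 · 5^2.
Divisors of 150: 1, 2, 3, 5, 6, 10, 15, 25, 30, 50, 75, 150.
Check 73^d mod 302 for each divisor in increasing order:
73^1 ≡ 73
73^2 ≡ 195
73^3 ≡ 41
73^5 ≡ 143
73^6 ≡ 171
73^10 ≡ 215
73^15 ≡ 243
73^25 ≡ 301
73^30 ≡ 159
73^50 ≡ 1
The smallest such exponent is 50, so the order of 73 is 50.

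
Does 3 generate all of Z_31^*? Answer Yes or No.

Yes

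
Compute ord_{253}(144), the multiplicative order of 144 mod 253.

11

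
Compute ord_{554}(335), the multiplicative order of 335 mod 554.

The order of 335 must divide φ(554) = φ(2)·φ(277) = 1·276 = 276 = 2^2 · 3 · 23.
Divisors of 276: 1, 2, 3, 4, 6, 12, 23, 46, 69, 92, 138, 276.
Compute 335^d (mod 554) for the divisors d until we hit 1:
335^1 ≡ 335
335^2 ≡ 317
335^3 ≡ 381
335^4 ≡ 215
335^6 ≡ 13
335^12 ≡ 169
335^23 ≡ 459
335^46 ≡ 161
335^69 ≡ 217
335^92 ≡ 437
335^138 ≡ 553
335^276 ≡ 1
So ord_554(335) = 276.

276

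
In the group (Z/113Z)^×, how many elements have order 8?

φ(113) = 113 − 1 = 112 = 2^4 · 7.
(Z/113Z)^× is cyclic (|G| = 112); a cyclic group of order m has exactly φ(d) elements of each order d | m, and none otherwise.
8 = 2^3 divides 112, and φ(8) = 4.

4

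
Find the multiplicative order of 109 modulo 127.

ord(109) | φ(127) = 127 − 1 = 126 = 2 · 3^2 · 7.
Divisors of 126: 1, 2, 3, 6, 7, 9, 14, 18, 21, 42, 63, 126.
Evaluate successive powers at the divisors of 126:
109^1 ≡ 109 (mod 127)
109^2 ≡ 70 (mod 127)
109^3 ≡ 10 (mod 127)
109^6 ≡ 100 (mod 127)
109^7 ≡ 105 (mod 127)
109^9 ≡ 111 (mod 127)
109^14 ≡ 103 (mod 127)
109^18 ≡ 2 (mod 127)
109^21 ≡ 20 (mod 127)
109^42 ≡ 19 (mod 127)
109^63 ≡ 126 (mod 127)
109^126 ≡ 1 (mod 127) ✓
Therefore the multiplicative order of 109 modulo 127 is 126.

126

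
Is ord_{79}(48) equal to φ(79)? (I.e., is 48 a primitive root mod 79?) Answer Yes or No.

Yes

φ(79) = 79 − 1 = 78 = 2 · 3 · 13.
It suffices to check that the order of 48 is not a proper divisor of 78: compute 48^(78/q) for q ∈ {2, 3, 13}.
48^39 ≡ 78 (mod 79)  [q = 2: ≢ 1 ✓]
48^26 ≡ 55 (mod 79)  [q = 3: ≢ 1 ✓]
48^6 ≡ 64 (mod 79)  [q = 13: ≢ 1 ✓]
All checks pass, so 48 has order 78 and is a primitive root modulo 79.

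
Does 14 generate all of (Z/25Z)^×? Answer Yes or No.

No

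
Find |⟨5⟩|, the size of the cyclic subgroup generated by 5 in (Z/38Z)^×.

ord(5) | φ(38) = φ(2)·φ(19) = 1·18 = 18 = 2 · 3^2.
Divisors of 18: 1, 2, 3, 6, 9, 18.
Evaluate successive powers at the divisors of 18:
5^1 ≡ 5 (mod 38)
5^2 ≡ 25 (mod 38)
5^3 ≡ 11 (mod 38)
5^6 ≡ 7 (mod 38)
5^9 ≡ 1 (mod 38) ✓
So ord_38(5) = 9.

9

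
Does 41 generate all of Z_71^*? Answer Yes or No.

No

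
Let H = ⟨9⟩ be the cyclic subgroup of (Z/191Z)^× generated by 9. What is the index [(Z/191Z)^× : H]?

2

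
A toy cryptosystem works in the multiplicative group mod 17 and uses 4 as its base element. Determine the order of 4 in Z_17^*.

Since 4 ∈ (Z/17Z)^×, its order divides φ(17) = 17 − 1 = 16 = 2^4.
Divisors of 16: 1, 2, 4, 8, 16.
Evaluate successive powers at the divisors of 16:
4^1 ≡ 4 (mod 17)
4^2 ≡ 16 (mod 17)
4^4 ≡ 1 (mod 17) ✓
Hence ord(4) = 4.

4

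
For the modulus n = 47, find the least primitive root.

5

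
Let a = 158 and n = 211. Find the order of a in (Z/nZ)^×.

210

By Lagrange's theorem, ord_211(158) divides φ(211) = 211 − 1 = 210 = 2 · 3 · 5 · 7.
Divisors of 210: 1, 2, 3, 5, 6, 7, 10, 14, 15, 21, 30, 35, 42, 70, 105, 210.
Compute 158^d (mod 211) for the divisors d until we hit 1:
158^1 ≡ 158
158^2 ≡ 66
158^3 ≡ 89
158^5 ≡ 177
158^6 ≡ 114
158^7 ≡ 77
158^10 ≡ 101
158^14 ≡ 21
158^15 ≡ 153
158^21 ≡ 140
158^30 ≡ 199
158^35 ≡ 197
158^42 ≡ 188
158^70 ≡ 196
158^105 ≡ 210
158^210 ≡ 1
The smallest such exponent is 210, so the order of 158 is 210.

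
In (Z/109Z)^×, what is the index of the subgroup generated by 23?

By Lagrange's theorem, ord_109(23) divides φ(109) = 109 − 1 = 108 = 2^2 · 3^3.
Divisors of 108: 1, 2, 3, 4, 6, 9, 12, 18, 27, 36, 54, 108.
Compute 23^d (mod 109) for the divisors d until we hit 1:
23^1 ≡ 23 (mod 109)
23^2 ≡ 93 (mod 109)
23^3 ≡ 68 (mod 109)
23^4 ≡ 38 (mod 109)
23^6 ≡ 46 (mod 109)
23^9 ≡ 76 (mod 109)
23^12 ≡ 45 (mod 109)
23^18 ≡ 108 (mod 109)
23^27 ≡ 33 (mod 109)
23^36 ≡ 1 (mod 109) ✓
So ord_109(23) = 36, hence |⟨23⟩| = 36.
[(Z/109Z)^× : ⟨23⟩] = 108/36 = 3.

3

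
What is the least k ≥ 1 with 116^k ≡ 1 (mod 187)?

ord(116) | φ(187) = φ(11·17) = (11−1)·(17−1) = 10·16 = 160 = 2^5 · 5.
Divisors of 160: 1, 2, 4, 5, 8, 10, 16, 20, 32, 40, 80, 160.
Check 116^d mod 187 for each divisor in increasing order:
116^1 ≡ 116 (mod 187)
116^2 ≡ 179 (mod 187)
116^4 ≡ 64 (mod 187)
116^5 ≡ 131 (mod 187)
116^8 ≡ 169 (mod 187)
116^10 ≡ 144 (mod 187)
116^16 ≡ 137 (mod 187)
116^20 ≡ 166 (mod 187)
116^32 ≡ 69 (mod 187)
116^40 ≡ 67 (mod 187)
116^80 ≡ 1 (mod 187) ✓
So ord_187(116) = 80.

80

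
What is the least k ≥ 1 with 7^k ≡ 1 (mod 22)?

10

Since 7 ∈ (Z/22Z)^×, its order divides φ(22) = φ(2)·φ(11) = 1·10 = 10 = 2 · 5.
Divisors of 10: 1, 2, 5, 10.
Compute 7^d (mod 22) for the divisors d until we hit 1:
7^1 ≡ 7 (mod 22)
7^2 ≡ 5 (mod 22)
7^5 ≡ 21 (mod 22)
7^10 ≡ 1 (mod 22) ✓
Therefore the multiplicative order of 7 modulo 22 is 10.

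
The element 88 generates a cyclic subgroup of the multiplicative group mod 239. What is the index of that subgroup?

Since 88 ∈ (Z/239Z)^×, its order divides φ(239) = 239 − 1 = 238 = 2 · 7 · 17.
Divisors of 238: 1, 2, 7, 14, 17, 34, 119, 238.
Compute 88^d (mod 239) for the divisors d until we hit 1:
88^1 ≡ 88
88^2 ≡ 96
88^7 ≡ 128
88^14 ≡ 132
88^17 ≡ 201
88^34 ≡ 10
88^119 ≡ 1
Thus |⟨88⟩| = ord(88) = 119.
Index = |(Z/239Z)^×| / |⟨88⟩| = 238 / 119 = 2.

2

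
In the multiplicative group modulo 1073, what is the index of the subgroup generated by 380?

12

ord(380) | φ(1073) = φ(29·37) = (29−1)·(37−1) = 28·36 = 1008 = 2^4 · 3^2 · 7.
Divisors of 1008: 1, 2, 3, 4, 6, 7, 8, 9, 12, 14, 16, 18, 21, 24, 28, 36, 42, 48, 56, 63, 72, 84, 112, 126, 144, 168, 252, 336, 504, 1008.
Compute 380^d (mod 1073) for the divisors d until we hit 1:
380^1 ≡ 380
380^2 ≡ 618
380^3 ≡ 926
380^4 ≡ 1009
380^6 ≡ 149
380^7 ≡ 824
380^8 ≡ 877
380^9 ≡ 630
380^12 ≡ 741
380^14 ≡ 840
380^16 ≡ 861
380^18 ≡ 963
380^21 ≡ 75
380^24 ≡ 778
380^28 ≡ 639
380^36 ≡ 297
380^42 ≡ 260
380^48 ≡ 112
380^56 ≡ 581
380^63 ≡ 186
380^72 ≡ 223
380^84 ≡ 1
Thus |⟨380⟩| = ord(380) = 84.
The index is φ(1073) / ord(380) = 1008 / 84 = 12.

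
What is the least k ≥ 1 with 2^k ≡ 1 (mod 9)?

6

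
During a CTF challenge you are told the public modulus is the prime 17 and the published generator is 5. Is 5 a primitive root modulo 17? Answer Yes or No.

Yes

φ(17) = 17 − 1 = 16 = 2^4.
An element g generates (Z/17Z)^× iff g^(16/q) ≢ 1 (mod 17) for each prime q ∈ {2}.
5^8 ≡ 16 (mod 17)  [q = 2: ≢ 1 ✓]
All checks pass, so 5 has order 16 and is a primitive root modulo 17.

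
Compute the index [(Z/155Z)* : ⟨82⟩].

2

ord(82) | φ(155) = φ(5·31) = (5−1)·(31−1) = 4·30 = 120 = 2^3 · 3 · 5.
Divisors of 120: 1, 2, 3, 4, 5, 6, 8, 10, 12, 15, 20, 24, 30, 40, 60, 120.
Evaluate successive powers at the divisors of 120:
82^1 ≡ 82 (mod 155)
82^2 ≡ 59 (mod 155)
82^3 ≡ 33 (mod 155)
82^4 ≡ 71 (mod 155)
82^5 ≡ 87 (mod 155)
82^6 ≡ 4 (mod 155)
82^8 ≡ 81 (mod 155)
82^10 ≡ 129 (mod 155)
82^12 ≡ 16 (mod 155)
82^15 ≡ 63 (mod 155)
82^20 ≡ 56 (mod 155)
82^24 ≡ 101 (mod 155)
82^30 ≡ 94 (mod 155)
82^40 ≡ 36 (mod 155)
82^60 ≡ 1 (mod 155) ✓
So ord_155(82) = 60, hence |⟨82⟩| = 60.
Index = |(Z/155Z)^×| / |⟨82⟩| = 120 / 60 = 2.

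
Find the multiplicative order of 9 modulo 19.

9

By Lagrange's theorem, ord_19(9) divides φ(19) = 19 − 1 = 18 = 2 · 3^2.
Divisors of 18: 1, 2, 3, 6, 9, 18.
Compute 9^d (mod 19) for the divisors d until we hit 1:
9^1 ≡ 9 (mod 19)
9^2 ≡ 5 (mod 19)
9^3 ≡ 7 (mod 19)
9^6 ≡ 11 (mod 19)
9^9 ≡ 1 (mod 19) ✓
The smallest such exponent is 9, so the order of 9 is 9.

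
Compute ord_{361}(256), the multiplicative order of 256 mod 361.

By Lagrange's theorem, ord_361(256) divides φ(361) = φ(19^2) = 19·(19−1) = 342 = 2 · 3^2 · 19.
Divisors of 342: 1, 2, 3, 6, 9, 18, 19, 38, 57, 114, 171, 342.
Test each divisor d:
256^1 ≡ 256 (mod 361)
256^2 ≡ 195 (mod 361)
256^3 ≡ 102 (mod 361)
256^6 ≡ 296 (mod 361)
256^9 ≡ 229 (mod 361)
256^18 ≡ 96 (mod 361)
256^19 ≡ 28 (mod 361)
256^38 ≡ 62 (mod 361)
256^57 ≡ 292 (mod 361)
256^114 ≡ 68 (mod 361)
256^171 ≡ 1 (mod 361) ✓
So ord_361(256) = 171.

171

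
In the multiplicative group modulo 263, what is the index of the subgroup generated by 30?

1

The order of 30 must divide φ(263) = 263 − 1 = 262 = 2 · 131.
Divisors of 262: 1, 2, 131, 262.
Compute 30^d (mod 263) for the divisors d until we hit 1:
30^1 ≡ 30
30^2 ≡ 111
30^131 ≡ 262
30^262 ≡ 1
So ord_263(30) = 262, hence |⟨30⟩| = 262.
Index = |(Z/263Z)^×| / |⟨30⟩| = 262 / 262 = 1.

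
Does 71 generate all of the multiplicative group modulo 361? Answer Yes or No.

Yes

φ(361) = φ(19^2) = 19·(19−1) = 342 = 2 · 3^2 · 19.
An element g generates (Z/361Z)^× iff g^(342/q) ≢ 1 (mod 361) for each prime q ∈ {2, 3, 19}.
71^171 ≡ 360 (mod 361)  [q = 2: ≢ 1 ✓]
71^114 ≡ 292 (mod 361)  [q = 3: ≢ 1 ✓]
71^18 ≡ 172 (mod 361)  [q = 19: ≢ 1 ✓]
None equal 1, so ord_361(71) = 342: 71 is a primitive root.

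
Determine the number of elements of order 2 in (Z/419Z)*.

1

φ(419) = 419 − 1 = 418 = 2 · 11 · 19.
In a cyclic group of order 418, there are φ(d) elements of order d for each divisor d of 418, and zero for non-divisors.
2 | 418, and φ(2) = 2 − 1 = 1.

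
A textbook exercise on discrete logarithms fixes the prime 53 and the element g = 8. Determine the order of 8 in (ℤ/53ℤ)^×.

By Lagrange's theorem, ord_53(8) divides φ(53) = 53 − 1 = 52 = 2^2 · 13.
Divisors of 52: 1, 2, 4, 13, 26, 52.
Compute 8^d (mod 53) for the divisors d until we hit 1:
8^1 ≡ 8
8^2 ≡ 11
8^4 ≡ 15
8^13 ≡ 23
8^26 ≡ 52
8^52 ≡ 1
Hence ord(8) = 52.

52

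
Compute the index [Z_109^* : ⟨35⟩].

Since 35 ∈ (Z/109Z)^×, its order divides φ(109) = 109 − 1 = 108 = 2^2 · 3^3.
Divisors of 108: 1, 2, 3, 4, 6, 9, 12, 18, 27, 36, 54, 108.
Compute 35^d (mod 109) for the divisors d until we hit 1:
35^1 ≡ 35 (mod 109)
35^2 ≡ 26 (mod 109)
35^3 ≡ 38 (mod 109)
35^4 ≡ 22 (mod 109)
35^6 ≡ 27 (mod 109)
35^9 ≡ 45 (mod 109)
35^12 ≡ 75 (mod 109)
35^18 ≡ 63 (mod 109)
35^27 ≡ 1 (mod 109) ✓
Thus |⟨35⟩| = ord(35) = 27.
The index is φ(109) / ord(35) = 108 / 27 = 4.

4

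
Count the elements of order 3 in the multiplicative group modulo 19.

φ(19) = 19 − 1 = 18 = 2 · 3^2.
Since (Z/19Z)^× is cyclic of order 18, the number of elements of order d is φ(d) when d | 18 and 0 otherwise.
3 | 18, and φ(3) = 3 − 1 = 2.

2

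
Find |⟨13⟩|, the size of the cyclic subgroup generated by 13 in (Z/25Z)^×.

20

Since 13 ∈ (Z/25Z)^×, its order divides φ(25) = φ(5^2) = 5·(5−1) = 20 = 2^2 · 5.
Divisors of 20: 1, 2, 4, 5, 10, 20.
Evaluate successive powers at the divisors of 20:
13^1 ≡ 13
13^2 ≡ 19
13^4 ≡ 11
13^5 ≡ 18
13^10 ≡ 24
13^20 ≡ 1
The smallest such exponent is 20, so the order of 13 is 20.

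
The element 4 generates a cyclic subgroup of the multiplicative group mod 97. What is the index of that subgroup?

4

By Lagrange's theorem, ord_97(4) divides φ(97) = 97 − 1 = 96 = 2^5 · 3.
Divisors of 96: 1, 2, 3, 4, 6, 8, 12, 16, 24, 32, 48, 96.
Evaluate successive powers at the divisors of 96:
4^1 ≡ 4
4^2 ≡ 16
4^3 ≡ 64
4^4 ≡ 62
4^6 ≡ 22
4^8 ≡ 61
4^12 ≡ 96
4^16 ≡ 35
4^24 ≡ 1
Thus |⟨4⟩| = ord(4) = 24.
Index = |(Z/97Z)^×| / |⟨4⟩| = 96 / 24 = 4.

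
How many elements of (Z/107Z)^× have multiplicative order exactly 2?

φ(107) = 107 − 1 = 106 = 2 · 53.
In a cyclic group of order 106, there are φ(d) elements of order d for each divisor d of 106, and zero for non-divisors.
2 | 106, and φ(2) = 2 − 1 = 1.

1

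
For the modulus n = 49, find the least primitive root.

3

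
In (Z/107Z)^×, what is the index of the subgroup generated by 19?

2

By Lagrange's theorem, ord_107(19) divides φ(107) = 107 − 1 = 106 = 2 · 53.
Divisors of 106: 1, 2, 53, 106.
Compute 19^d (mod 107) for the divisors d until we hit 1:
19^1 ≡ 19 (mod 107)
19^2 ≡ 40 (mod 107)
19^53 ≡ 1 (mod 107) ✓
The order of 19 is 53, so the subgroup it generates has 53 elements.
Index = |(Z/107Z)^×| / |⟨19⟩| = 106 / 53 = 2.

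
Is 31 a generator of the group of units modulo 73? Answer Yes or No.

φ(73) = 73 − 1 = 72 = 2^3 · 3^2.
An element g generates (Z/73Z)^× iff g^(72/q) ≢ 1 (mod 73) for each prime q ∈ {2, 3}.
31^36 ≡ 72 (mod 73)  [q = 2: ≢ 1 ✓]
31^24 ≡ 64 (mod 73)  [q = 3: ≢ 1 ✓]
All checks pass, so 31 has order 72 and is a primitive root modulo 73.

Yes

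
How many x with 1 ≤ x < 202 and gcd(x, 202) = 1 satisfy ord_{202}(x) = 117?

φ(202) = φ(2)·φ(101) = 1·100 = 100 = 2^2 · 5^2.
(Z/202Z)^× is cyclic (|G| = 100); a cyclic group of order m has exactly φ(d) elements of each order d | m, and none otherwise.
117 does not divide 100, so no element of (Z/202Z)^× has order 117.

0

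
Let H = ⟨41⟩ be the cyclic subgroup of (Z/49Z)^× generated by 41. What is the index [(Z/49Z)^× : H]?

3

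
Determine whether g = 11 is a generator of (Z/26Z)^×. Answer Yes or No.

φ(26) = φ(2)·φ(13) = 1·12 = 12 = 2^2 · 3.
An element g generates (Z/26Z)^× iff g^(12/q) ≢ 1 (mod 26) for each prime q ∈ {2, 3}.
11^6 ≡ 25 (mod 26)  [q = 2: ≢ 1 ✓]
11^4 ≡ 3 (mod 26)  [q = 3: ≢ 1 ✓]
All checks pass, so 11 has order 12 and is a primitive root modulo 26.

Yes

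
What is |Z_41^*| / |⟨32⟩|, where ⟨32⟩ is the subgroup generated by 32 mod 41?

10

The order of 32 must divide φ(41) = 41 − 1 = 40 = 2^3 · 5.
Divisors of 40: 1, 2, 4, 5, 8, 10, 20, 40.
Test each divisor d:
32^1 ≡ 32 (mod 41)
32^2 ≡ 40 (mod 41)
32^4 ≡ 1 (mod 41) ✓
So ord_41(32) = 4, hence |⟨32⟩| = 4.
Index = |(Z/41Z)^×| / |⟨32⟩| = 40 / 4 = 10.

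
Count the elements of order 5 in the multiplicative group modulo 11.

φ(11) = 11 − 1 = 10 = 2 · 5.
Since (Z/11Z)^× is cyclic of order 10, the number of elements of order d is φ(d) when d | 10 and 0 otherwise.
5 | 10, and φ(5) = 5 − 1 = 4.

4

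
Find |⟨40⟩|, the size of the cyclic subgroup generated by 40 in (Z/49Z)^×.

42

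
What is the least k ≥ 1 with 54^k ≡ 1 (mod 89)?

The order of 54 must divide φ(89) = 89 − 1 = 88 = 2^3 · 11.
Divisors of 88: 1, 2, 4, 8, 11, 22, 44, 88.
Compute 54^d (mod 89) for the divisors d until we hit 1:
54^1 ≡ 54
54^2 ≡ 68
54^4 ≡ 85
54^8 ≡ 16
54^11 ≡ 12
54^22 ≡ 55
54^44 ≡ 88
54^88 ≡ 1
So ord_89(54) = 88.

88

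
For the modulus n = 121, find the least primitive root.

φ(121) = φ(11^2) = 11·(11−1) = 110 = 2 · 5 · 11.
g is a primitive root iff g^(110/q) ≢ 1 (mod 121) for each prime q ∈ {2, 5, 11}.
g = 2: 2^55 ≡ 120; 2^22 ≡ 81; 2^10 ≡ 56 — none is 1, so 2 is a primitive root.
Hence the least primitive root of 121 is 2.

2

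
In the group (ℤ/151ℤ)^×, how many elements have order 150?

40

φ(151) = 151 − 1 = 150 = 2 · 3 · 5^2.
Since (Z/151Z)^× is cyclic of order 150, the number of elements of order d is φ(d) when d | 150 and 0 otherwise.
150 = 2 · 3 · 5^2 divides 150, and φ(150) = 40.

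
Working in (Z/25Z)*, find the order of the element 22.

Since 22 ∈ (Z/25Z)^×, its order divides φ(25) = φ(5^2) = 5·(5−1) = 20 = 2^2 · 5.
Divisors of 20: 1, 2, 4, 5, 10, 20.
Test each divisor d:
22^1 ≡ 22
22^2 ≡ 9
22^4 ≡ 6
22^5 ≡ 7
22^10 ≡ 24
22^20 ≡ 1
Therefore the multiplicative order of 22 modulo 25 is 20.

20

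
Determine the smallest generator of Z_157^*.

φ(157) = 157 − 1 = 156 = 2^2 · 3 · 13.
Test candidates g = 2, 3, … against the prime factors q ∈ {2, 3, 13} of φ(157): g is a generator iff g^(156/q) ≢ 1 for every such q.
g = 2: 2^78 ≡ 156; 2^52 ≡ 1 — hits 1, so not a primitive root.
g = 3: 3^78 ≡ 1 — hits 1, so not a primitive root.
g = 4: 4^78 ≡ 1 — hits 1, so not a primitive root.
g = 5: 5^78 ≡ 156; 5^52 ≡ 12; 5^12 ≡ 130 — none is 1, so 5 is a primitive root.
The smallest primitive root modulo 157 is 5.

5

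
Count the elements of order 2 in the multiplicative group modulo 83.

φ(83) = 83 − 1 = 82 = 2 · 41.
Since (Z/83Z)^× is cyclic of order 82, the number of elements of order d is φ(d) when d | 82 and 0 otherwise.
2 | 82, and φ(2) = 2 − 1 = 1.

1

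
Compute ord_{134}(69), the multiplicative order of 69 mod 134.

The order of 69 must divide φ(134) = φ(2)·φ(67) = 1·66 = 66 = 2 · 3 · 11.
Divisors of 66: 1, 2, 3, 6, 11, 22, 33, 66.
Check 69^d mod 134 for each divisor in increasing order:
69^1 ≡ 69 (mod 134)
69^2 ≡ 71 (mod 134)
69^3 ≡ 75 (mod 134)
69^6 ≡ 131 (mod 134)
69^11 ≡ 105 (mod 134)
69^22 ≡ 37 (mod 134)
69^33 ≡ 133 (mod 134)
69^66 ≡ 1 (mod 134) ✓
So ord_134(69) = 66.

66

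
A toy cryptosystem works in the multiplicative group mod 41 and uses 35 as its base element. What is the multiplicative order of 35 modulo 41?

By Lagrange's theorem, ord_41(35) divides φ(41) = 41 − 1 = 40 = 2^3 · 5.
Divisors of 40: 1, 2, 4, 5, 8, 10, 20, 40.
Compute 35^d (mod 41) for the divisors d until we hit 1:
35^1 ≡ 35 (mod 41)
35^2 ≡ 36 (mod 41)
35^4 ≡ 25 (mod 41)
35^5 ≡ 14 (mod 41)
35^8 ≡ 10 (mod 41)
35^10 ≡ 32 (mod 41)
35^20 ≡ 40 (mod 41)
35^40 ≡ 1 (mod 41) ✓
The smallest such exponent is 40, so the order of 35 is 40.

40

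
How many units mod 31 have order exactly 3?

2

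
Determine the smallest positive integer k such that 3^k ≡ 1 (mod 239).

119

By Lagrange's theorem, ord_239(3) divides φ(239) = 239 − 1 = 238 = 2 · 7 · 17.
Divisors of 238: 1, 2, 7, 14, 17, 34, 119, 238.
Check 3^d mod 239 for each divisor in increasing order:
3^1 ≡ 3 (mod 239)
3^2 ≡ 9 (mod 239)
3^7 ≡ 36 (mod 239)
3^14 ≡ 101 (mod 239)
3^17 ≡ 98 (mod 239)
3^34 ≡ 44 (mod 239)
3^119 ≡ 1 (mod 239) ✓
Hence ord(3) = 119.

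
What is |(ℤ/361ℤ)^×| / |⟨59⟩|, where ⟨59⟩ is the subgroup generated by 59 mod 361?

1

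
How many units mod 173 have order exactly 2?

1

φ(173) = 173 − 1 = 172 = 2^2 · 43.
In a cyclic group of order 172, there are φ(d) elements of order d for each divisor d of 172, and zero for non-divisors.
2 | 172, and φ(2) = 2 − 1 = 1.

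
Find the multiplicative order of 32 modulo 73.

9

By Lagrange's theorem, ord_73(32) divides φ(73) = 73 − 1 = 72 = 2^3 · 3^2.
Divisors of 72: 1, 2, 3, 4, 6, 8, 9, 12, 18, 24, 36, 72.
Compute 32^d (mod 73) for the divisors d until we hit 1:
32^1 ≡ 32
32^2 ≡ 2
32^3 ≡ 64
32^4 ≡ 4
32^6 ≡ 8
32^8 ≡ 16
32^9 ≡ 1
Therefore the multiplicative order of 32 modulo 73 is 9.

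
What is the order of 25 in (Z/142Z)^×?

By Lagrange's theorem, ord_142(25) divides φ(142) = φ(2)·φ(71) = 1·70 = 70 = 2 · 5 · 7.
Divisors of 70: 1, 2, 5, 7, 10, 14, 35, 70.
Compute 25^d (mod 142) for the divisors d until we hit 1:
25^1 ≡ 25 (mod 142)
25^2 ≡ 57 (mod 142)
25^5 ≡ 1 (mod 142) ✓
The smallest such exponent is 5, so the order of 25 is 5.

5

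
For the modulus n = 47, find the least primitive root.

5

φ(47) = 47 − 1 = 46 = 2 · 23.
g is a primitive root iff g^(46/q) ≢ 1 (mod 47) for each prime q ∈ {2, 23}.
g = 2: 2^23 ≡ 1 — hits 1, so not a primitive root.
g = 3: 3^23 ≡ 1 — hits 1, so not a primitive root.
g = 4: 4^23 ≡ 1 — hits 1, so not a primitive root.
g = 5: 5^23 ≡ 46; 5^2 ≡ 25 — none is 1, so 5 is a primitive root.
The smallest primitive root modulo 47 is 5.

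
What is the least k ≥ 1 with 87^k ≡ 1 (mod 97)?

96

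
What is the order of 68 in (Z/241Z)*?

Since 68 ∈ (Z/241Z)^×, its order divides φ(241) = 241 − 1 = 240 = 2^4 · 3 · 5.
Divisors of 240: 1, 2, 3, 4, 5, 6, 8, 10, 12, 15, 16, 20, 24, 30, 40, 48, 60, 80, 120, 240.
Check 68^d mod 241 for each divisor in increasing order:
68^1 ≡ 68 (mod 241)
68^2 ≡ 45 (mod 241)
68^3 ≡ 168 (mod 241)
68^4 ≡ 97 (mod 241)
68^5 ≡ 89 (mod 241)
68^6 ≡ 27 (mod 241)
68^8 ≡ 10 (mod 241)
68^10 ≡ 209 (mod 241)
68^12 ≡ 6 (mod 241)
68^15 ≡ 44 (mod 241)
68^16 ≡ 100 (mod 241)
68^20 ≡ 60 (mod 241)
68^24 ≡ 36 (mod 241)
68^30 ≡ 8 (mod 241)
68^40 ≡ 226 (mod 241)
68^48 ≡ 91 (mod 241)
68^60 ≡ 64 (mod 241)
68^80 ≡ 225 (mod 241)
68^120 ≡ 240 (mod 241)
68^240 ≡ 1 (mod 241) ✓
Therefore the multiplicative order of 68 modulo 241 is 240.

240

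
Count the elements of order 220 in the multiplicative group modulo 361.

φ(361) = φ(19^2) = 19·(19−1) = 342 = 2 · 3^2 · 19.
Since (Z/361Z)^× is cyclic of order 342, the number of elements of order d is φ(d) when d | 342 and 0 otherwise.
Here 342 is not a multiple of 220, so there are no elements of order 220.

0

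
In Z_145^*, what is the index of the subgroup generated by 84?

4

Since 84 ∈ (Z/145Z)^×, its order divides φ(145) = φ(5·29) = (5−1)·(29−1) = 4·28 = 112 = 2^4 · 7.
Divisors of 112: 1, 2, 4, 7, 8, 14, 16, 28, 56, 112.
Compute 84^d (mod 145) for the divisors d until we hit 1:
84^1 ≡ 84 (mod 145)
84^2 ≡ 96 (mod 145)
84^4 ≡ 81 (mod 145)
84^7 ≡ 104 (mod 145)
84^8 ≡ 36 (mod 145)
84^14 ≡ 86 (mod 145)
84^16 ≡ 136 (mod 145)
84^28 ≡ 1 (mod 145) ✓
So ord_145(84) = 28, hence |⟨84⟩| = 28.
[(Z/145Z)^× : ⟨84⟩] = 112/28 = 4.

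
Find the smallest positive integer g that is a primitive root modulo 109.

φ(109) = 109 − 1 = 108 = 2^2 · 3^3.
Test candidates g = 2, 3, … against the prime factors q ∈ {2, 3} of φ(109): g is a generator iff g^(108/q) ≢ 1 for every such q.
g = 2: 2^54 ≡ 108; 2^36 ≡ 1 — hits 1, so not a primitive root.
g = 3: 3^54 ≡ 1 — hits 1, so not a primitive root.
g = 4: 4^54 ≡ 1 — hits 1, so not a primitive root.
g = 5: 5^54 ≡ 1 — hits 1, so not a primitive root.
g = 6: 6^54 ≡ 108; 6^36 ≡ 63 — none is 1, so 6 is a primitive root.
The smallest primitive root modulo 109 is 6.

6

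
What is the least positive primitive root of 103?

5

φ(103) = 103 − 1 = 102 = 2 · 3 · 17.
Test candidates g = 2, 3, … against the prime factors q ∈ {2, 3, 17} of φ(103): g is a generator iff g^(102/q) ≢ 1 for every such q.
g = 2: 2^51 ≡ 1 — hits 1, so not a primitive root.
g = 3: 3^51 ≡ 102; 3^34 ≡ 1 — hits 1, so not a primitive root.
g = 4: 4^51 ≡ 1 — hits 1, so not a primitive root.
g = 5: 5^51 ≡ 102; 5^34 ≡ 56; 5^6 ≡ 72 — none is 1, so 5 is a primitive root.
So 5 is the smallest generator of (Z/103Z)^×.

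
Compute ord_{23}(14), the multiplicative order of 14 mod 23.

By Lagrange's theorem, ord_23(14) divides φ(23) = 23 − 1 = 22 = 2 · 11.
Divisors of 22: 1, 2, 11, 22.
Evaluate successive powers at the divisors of 22:
14^1 ≡ 14 (mod 23)
14^2 ≡ 12 (mod 23)
14^11 ≡ 22 (mod 23)
14^22 ≡ 1 (mod 23) ✓
The smallest such exponent is 22, so the order of 14 is 22.

22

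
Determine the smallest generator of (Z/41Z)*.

6

φ(41) = 41 − 1 = 40 = 2^3 · 5.
g is a primitive root iff g^(40/q) ≢ 1 (mod 41) for each prime q ∈ {2, 5}.
g = 2: 2^20 ≡ 1 — hits 1, so not a primitive root.
g = 3: 3^20 ≡ 40; 3^8 ≡ 1 — hits 1, so not a primitive root.
g = 4: 4^20 ≡ 1 — hits 1, so not a primitive root.
g = 5: 5^20 ≡ 1 — hits 1, so not a primitive root.
g = 6: 6^20 ≡ 40; 6^8 ≡ 10 — none is 1, so 6 is a primitive root.
The smallest primitive root modulo 41 is 6.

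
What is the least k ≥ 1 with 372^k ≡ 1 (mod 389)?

194

Since 372 ∈ (Z/389Z)^×, its order divides φ(389) = 389 − 1 = 388 = 2^2 · 97.
Divisors of 388: 1, 2, 4, 97, 194, 388.
Test each divisor d:
372^1 ≡ 372
372^2 ≡ 289
372^4 ≡ 275
372^97 ≡ 388
372^194 ≡ 1
Hence ord(372) = 194.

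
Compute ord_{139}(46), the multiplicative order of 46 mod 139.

69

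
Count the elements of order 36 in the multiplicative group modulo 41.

0

φ(41) = 41 − 1 = 40 = 2^3 · 5.
In a cyclic group of order 40, there are φ(d) elements of order d for each divisor d of 40, and zero for non-divisors.
36 does not divide 40, so no element of (Z/41Z)^× has order 36.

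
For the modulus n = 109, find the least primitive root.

6

φ(109) = 109 − 1 = 108 = 2^2 · 3^3.
Test candidates g = 2, 3, … against the prime factors q ∈ {2, 3} of φ(109): g is a generator iff g^(108/q) ≢ 1 for every such q.
g = 2: 2^54 ≡ 108; 2^36 ≡ 1 — hits 1, so not a primitive root.
g = 3: 3^54 ≡ 1 — hits 1, so not a primitive root.
g = 4: 4^54 ≡ 1 — hits 1, so not a primitive root.
g = 5: 5^54 ≡ 1 — hits 1, so not a primitive root.
g = 6: 6^54 ≡ 108; 6^36 ≡ 63 — none is 1, so 6 is a primitive root.
Hence the least primitive root of 109 is 6.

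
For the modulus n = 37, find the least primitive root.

φ(37) = 37 − 1 = 36 = 2^2 · 3^2.
g is a primitive root iff g^(36/q) ≢ 1 (mod 37) for each prime q ∈ {2, 3}.
g = 2: 2^18 ≡ 36; 2^12 ≡ 26 — none is 1, so 2 is a primitive root.
Hence the least primitive root of 37 is 2.

2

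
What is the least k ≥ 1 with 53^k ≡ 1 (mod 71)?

70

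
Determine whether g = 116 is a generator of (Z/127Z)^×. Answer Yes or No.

Yes

φ(127) = 127 − 1 = 126 = 2 · 3^2 · 7.
It suffices to check that the order of 116 is not a proper divisor of 126: compute 116^(126/q) for q ∈ {2, 3, 7}.
116^63 ≡ 126 (mod 127)  [q = 2: ≢ 1 ✓]
116^42 ≡ 19 (mod 127)  [q = 3: ≢ 1 ✓]
116^18 ≡ 8 (mod 127)  [q = 7: ≢ 1 ✓]
All checks pass, so 116 has order 126 and is a primitive root modulo 127.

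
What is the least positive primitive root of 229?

φ(229) = 229 − 1 = 228 = 2^2 · 3 · 19.
g is a primitive root iff g^(228/q) ≢ 1 (mod 229) for each prime q ∈ {2, 3, 19}.
g = 2: 2^114 ≡ 228; 2^76 ≡ 1 — hits 1, so not a primitive root.
g = 3: 3^114 ≡ 1 — hits 1, so not a primitive root.
g = 4: 4^114 ≡ 1 — hits 1, so not a primitive root.
g = 5: 5^114 ≡ 1 — hits 1, so not a primitive root.
g = 6: 6^114 ≡ 228; 6^76 ≡ 134; 6^12 ≡ 165 — none is 1, so 6 is a primitive root.
The smallest primitive root modulo 229 is 6.

6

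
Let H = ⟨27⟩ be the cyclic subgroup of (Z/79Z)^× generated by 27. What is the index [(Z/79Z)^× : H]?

By Lagrange's theorem, ord_79(27) divides φ(79) = 79 − 1 = 78 = 2 · 3 · 13.
Divisors of 78: 1, 2, 3, 6, 13, 26, 39, 78.
Check 27^d mod 79 for each divisor in increasing order:
27^1 ≡ 27
27^2 ≡ 18
27^3 ≡ 12
27^6 ≡ 65
27^13 ≡ 78
27^26 ≡ 1
The order of 27 is 26, so the subgroup it generates has 26 elements.
[(Z/79Z)^× : ⟨27⟩] = 78/26 = 3.

3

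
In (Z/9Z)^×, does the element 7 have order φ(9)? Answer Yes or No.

φ(9) = φ(3^2) = 3·(3−1) = 6 = 2 · 3.
It suffices to check that the order of 7 is not a proper divisor of 6: compute 7^(6/q) for q ∈ {2, 3}.
7^3 ≡ 1 (mod 9)  [q = 2: ≡ 1 ✗]
7^2 ≡ 4 (mod 9)  [q = 3: ≢ 1 ✓]
Since 7^3 ≡ 1, the order of 7 divides 3 < 6, so 7 is not a primitive root.

No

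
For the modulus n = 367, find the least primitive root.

6

φ(367) = 367 − 1 = 366 = 2 · 3 · 61.
Test candidates g = 2, 3, … against the prime factors q ∈ {2, 3, 61} of φ(367): g is a generator iff g^(366/q) ≢ 1 for every such q.
g = 2: 2^183 ≡ 1 — hits 1, so not a primitive root.
g = 3: 3^183 ≡ 366; 3^122 ≡ 1 — hits 1, so not a primitive root.
g = 4: 4^183 ≡ 1 — hits 1, so not a primitive root.
g = 5: 5^183 ≡ 366; 5^122 ≡ 1 — hits 1, so not a primitive root.
g = 6: 6^183 ≡ 366; 6^122 ≡ 283; 6^6 ≡ 47 — none is 1, so 6 is a primitive root.
Hence the least primitive root of 367 is 6.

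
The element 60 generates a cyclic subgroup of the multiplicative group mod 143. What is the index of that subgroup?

6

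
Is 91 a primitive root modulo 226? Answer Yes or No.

φ(226) = φ(2)·φ(113) = 1·112 = 112 = 2^4 · 7.
It suffices to check that the order of 91 is not a proper divisor of 112: compute 91^(112/q) for q ∈ {2, 7}.
91^56 ≡ 1 (mod 226)  [q = 2: ≡ 1 ✗]
91^16 ≡ 141 (mod 226)  [q = 7: ≢ 1 ✓]
Since 91^56 ≡ 1, the order of 91 divides 56 < 112, so 91 is not a primitive root.

No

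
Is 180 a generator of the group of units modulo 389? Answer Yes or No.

No

φ(389) = 389 − 1 = 388 = 2^2 · 97.
Test 180^(388/q) mod 389 for each prime factor q of 388:
180^194 ≡ 1 (mod 389)  [q = 2: ≡ 1 ✗]
180^4 ≡ 321 (mod 389)  [q = 97: ≢ 1 ✓]
The check at q = 2 fails, so 180 generates a proper subgroup.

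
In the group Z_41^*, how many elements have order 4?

φ(41) = 41 − 1 = 40 = 2^3 · 5.
In a cyclic group of order 40, there are φ(d) elements of order d for each divisor d of 40, and zero for non-divisors.
4 = 2^2 divides 40, and φ(4) = 2.

2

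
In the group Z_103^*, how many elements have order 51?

φ(103) = 103 − 1 = 102 = 2 · 3 · 17.
In a cyclic group of order 102, there are φ(d) elements of order d for each divisor d of 102, and zero for non-divisors.
51 = 3 · 17 divides 102, and φ(51) = 32.

32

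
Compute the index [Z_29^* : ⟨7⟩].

The order of 7 must divide φ(29) = 29 − 1 = 28 = 2^2 · 7.
Divisors of 28: 1, 2, 4, 7, 14, 28.
Test each divisor d:
7^1 ≡ 7
7^2 ≡ 20
7^4 ≡ 23
7^7 ≡ 1
Thus |⟨7⟩| = ord(7) = 7.
The index is φ(29) / ord(7) = 28 / 7 = 4.

4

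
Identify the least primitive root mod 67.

2

φ(67) = 67 − 1 = 66 = 2 · 3 · 11.
g is a primitive root iff g^(66/q) ≢ 1 (mod 67) for each prime q ∈ {2, 3, 11}.
g = 2: 2^33 ≡ 66; 2^22 ≡ 37; 2^6 ≡ 64 — none is 1, so 2 is a primitive root.
The smallest primitive root modulo 67 is 2.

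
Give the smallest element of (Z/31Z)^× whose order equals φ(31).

3

φ(31) = 31 − 1 = 30 = 2 · 3 · 5.
g is a primitive root iff g^(30/q) ≢ 1 (mod 31) for each prime q ∈ {2, 3, 5}.
g = 2: 2^15 ≡ 1 — hits 1, so not a primitive root.
g = 3: 3^15 ≡ 30; 3^10 ≡ 25; 3^6 ≡ 16 — none is 1, so 3 is a primitive root.
Hence the least primitive root of 31 is 3.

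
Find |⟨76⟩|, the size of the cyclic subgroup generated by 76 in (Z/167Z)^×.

The order of 76 must divide φ(167) = 167 − 1 = 166 = 2 · 83.
Divisors of 166: 1, 2, 83, 166.
Check 76^d mod 167 for each divisor in increasing order:
76^1 ≡ 76
76^2 ≡ 98
76^83 ≡ 1
The smallest such exponent is 83, so the order of 76 is 83.

83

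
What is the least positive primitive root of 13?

2

φ(13) = 13 − 1 = 12 = 2^2 · 3.
g is a primitive root iff g^(12/q) ≢ 1 (mod 13) for each prime q ∈ {2, 3}.
g = 2: 2^6 ≡ 12; 2^4 ≡ 3 — none is 1, so 2 is a primitive root.
Hence the least primitive root of 13 is 2.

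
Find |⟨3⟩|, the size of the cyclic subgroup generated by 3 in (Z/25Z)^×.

20

Since 3 ∈ (Z/25Z)^×, its order divides φ(25) = φ(5^2) = 5·(5−1) = 20 = 2^2 · 5.
Divisors of 20: 1, 2, 4, 5, 10, 20.
Test each divisor d:
3^1 ≡ 3 (mod 25)
3^2 ≡ 9 (mod 25)
3^4 ≡ 6 (mod 25)
3^5 ≡ 18 (mod 25)
3^10 ≡ 24 (mod 25)
3^20 ≡ 1 (mod 25) ✓
The smallest such exponent is 20, so the order of 3 is 20.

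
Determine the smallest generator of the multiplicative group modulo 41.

φ(41) = 41 − 1 = 40 = 2^3 · 5.
Test candidates g = 2, 3, … against the prime factors q ∈ {2, 5} of φ(41): g is a generator iff g^(40/q) ≢ 1 for every such q.
g = 2: 2^20 ≡ 1 — hits 1, so not a primitive root.
g = 3: 3^20 ≡ 40; 3^8 ≡ 1 — hits 1, so not a primitive root.
g = 4: 4^20 ≡ 1 — hits 1, so not a primitive root.
g = 5: 5^20 ≡ 1 — hits 1, so not a primitive root.
g = 6: 6^20 ≡ 40; 6^8 ≡ 10 — none is 1, so 6 is a primitive root.
The smallest primitive root modulo 41 is 6.

6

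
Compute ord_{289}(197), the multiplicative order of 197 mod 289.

The order of 197 must divide φ(289) = φ(17^2) = 17·(17−1) = 272 = 2^4 · 17.
Divisors of 272: 1, 2, 4, 8, 16, 17, 34, 68, 136, 272.
Evaluate successive powers at the divisors of 272:
197^1 ≡ 197 (mod 289)
197^2 ≡ 83 (mod 289)
197^4 ≡ 242 (mod 289)
197^8 ≡ 186 (mod 289)
197^16 ≡ 205 (mod 289)
197^17 ≡ 214 (mod 289)
197^34 ≡ 134 (mod 289)
197^68 ≡ 38 (mod 289)
197^136 ≡ 288 (mod 289)
197^272 ≡ 1 (mod 289) ✓
Therefore the multiplicative order of 197 modulo 289 is 272.

272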